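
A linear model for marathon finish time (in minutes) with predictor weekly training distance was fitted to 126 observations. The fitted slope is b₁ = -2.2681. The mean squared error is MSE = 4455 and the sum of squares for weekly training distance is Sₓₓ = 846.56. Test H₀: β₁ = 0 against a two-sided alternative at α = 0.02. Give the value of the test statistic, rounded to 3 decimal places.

SE(b₁) = √(MSE/Sₓₓ) = √(4455/846.56) = 2.29401.
t = -2.2681 / 2.29401 = -0.989.
df = n − 2 = 124.
Two-sided p ≈ 0.3247, which is ≥ 0.02, so fail to reject H₀.
The data do not give significant evidence of an association between weekly training distance and marathon finish time.

t = -0.989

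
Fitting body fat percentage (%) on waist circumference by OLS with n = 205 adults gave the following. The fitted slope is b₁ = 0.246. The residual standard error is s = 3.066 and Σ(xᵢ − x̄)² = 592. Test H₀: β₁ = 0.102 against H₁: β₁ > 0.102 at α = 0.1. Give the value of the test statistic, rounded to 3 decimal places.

t = 1.143

SE(b₁) = s/√Sₓₓ = 3.066/√592 = 0.126012.
t = (0.246 − 0.102) / 0.126012 = 1.143.
df = n − 2 = 203.
One-sided p ≈ 0.1272, which is ≥ 0.1, so fail to reject H₀.
The data do not give significant evidence that the true slope on waist circumference exceeds 0.102 % per unit.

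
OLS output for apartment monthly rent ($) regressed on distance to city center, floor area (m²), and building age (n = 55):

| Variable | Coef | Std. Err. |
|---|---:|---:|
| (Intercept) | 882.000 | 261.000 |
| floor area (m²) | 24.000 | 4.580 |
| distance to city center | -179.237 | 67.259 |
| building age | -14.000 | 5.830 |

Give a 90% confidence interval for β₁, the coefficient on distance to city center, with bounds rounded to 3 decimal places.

Read off: b = -179.237, SE = 67.259 for distance to city center.
df = n − k − 1 = 55 − 3 − 1 = 51.
t* = t_{0.05, 51} = 1.675285.
Margin = t* × SE = 1.675285 × 67.259 = 112.67799.
CI: -179.237 ± 112.67799 → (-291.915, -66.559).

(-291.915, -66.559)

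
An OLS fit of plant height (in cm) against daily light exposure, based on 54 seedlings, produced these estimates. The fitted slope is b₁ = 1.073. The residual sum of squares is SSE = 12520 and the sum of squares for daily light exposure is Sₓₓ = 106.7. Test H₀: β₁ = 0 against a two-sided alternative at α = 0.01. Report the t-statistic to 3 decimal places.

MSE = SSE/(n − 2) = 12520/52 = 240.769.
SE(b₁) = √(MSE/Sₓₓ) = √(240.769/106.7) = 1.50217.
t = 1.073 / 1.50217 = 0.714.
df = n − 2 = 52.
Two-sided p ≈ 0.4782, which is ≥ 0.01, so fail to reject H₀.
The data do not give significant evidence of an association between daily light exposure and plant height.

t = 0.714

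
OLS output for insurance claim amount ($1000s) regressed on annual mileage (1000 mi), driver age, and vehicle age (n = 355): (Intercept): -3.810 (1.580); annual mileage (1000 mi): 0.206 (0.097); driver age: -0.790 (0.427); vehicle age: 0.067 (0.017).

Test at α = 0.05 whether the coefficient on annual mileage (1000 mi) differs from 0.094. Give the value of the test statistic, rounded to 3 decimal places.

Read off: b = 0.206, SE = 0.097 for annual mileage (1000 mi).
H₀: β₁ = 0.094 vs H₁: β₁ ≠ 0.094.
t = (0.206 − 0.094) / 0.097 = 1.155.
df = n − k − 1 = 355 − 3 − 1 = 351.
Two-sided p ≈ 0.2490, which is ≥ 0.05, so fail to reject H₀.
The data are consistent with a true slope of 0.094 $1000s per unit of annual mileage (1000 mi), holding the other predictors fixed.

t = 1.155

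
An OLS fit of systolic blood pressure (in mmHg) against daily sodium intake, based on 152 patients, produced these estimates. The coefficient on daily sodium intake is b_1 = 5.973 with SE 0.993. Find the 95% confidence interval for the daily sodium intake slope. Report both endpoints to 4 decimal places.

(4.0109, 7.9351)

df = n − 2 = 152 − 2 = 150.
t* = t_{0.025, 150} = 1.975905.
Margin = t* × SE = 1.975905 × 0.993 = 1.962074.
CI: 5.973 ± 1.962074 → (4.0109, 7.9351).
With 95% confidence, each one-unit increase in daily sodium intake is associated with a change of between 4.0109 and 7.9351 mmHg in systolic blood pressure.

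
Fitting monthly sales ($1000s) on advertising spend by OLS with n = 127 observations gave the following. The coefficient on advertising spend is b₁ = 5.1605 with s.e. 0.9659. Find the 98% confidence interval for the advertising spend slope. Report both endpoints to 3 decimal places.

(2.884, 7.437)

df = n − 2 = 127 − 2 = 125.
t* = t_{0.01, 125} = 2.35655.
Margin = t* × SE = 2.35655 × 0.9659 = 2.27619.
CI: 5.1605 ± 2.27619 → (2.884, 7.437).
With 98% confidence, each one-unit increase in advertising spend is associated with a change of between 2.884 and 7.437 $1000s in monthly sales.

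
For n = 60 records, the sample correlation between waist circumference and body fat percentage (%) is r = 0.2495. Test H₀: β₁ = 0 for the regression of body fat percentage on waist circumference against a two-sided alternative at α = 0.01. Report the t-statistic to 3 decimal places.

t = 1.962

t = r·√(n − 2)/√(1 − r²) = 0.2495·√58/√0.93775 = 1.962.
df = n − 2 = 58.
Two-sided p ≈ 0.0545, which is ≥ 0.01, so fail to reject H₀.
The data do not give significant evidence of a linear association between waist circumference and body fat percentage.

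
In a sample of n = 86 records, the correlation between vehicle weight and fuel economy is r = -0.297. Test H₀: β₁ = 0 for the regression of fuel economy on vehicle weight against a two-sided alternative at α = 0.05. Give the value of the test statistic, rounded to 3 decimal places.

t = r·√(n − 2)/√(1 − r²) = -0.297·√84/√0.911791 = -2.851.
df = n − 2 = 84.
Two-sided p ≈ 0.0055, which is < 0.05, so reject H₀.
There is evidence of a linear association between vehicle weight and fuel economy.

t = -2.851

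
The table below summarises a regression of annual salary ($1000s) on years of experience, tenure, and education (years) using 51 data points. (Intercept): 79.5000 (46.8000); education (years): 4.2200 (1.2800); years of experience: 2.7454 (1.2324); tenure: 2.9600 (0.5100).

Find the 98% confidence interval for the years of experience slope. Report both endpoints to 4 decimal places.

Read off: b = 2.7454, SE = 1.2324 for years of experience.
df = n − k − 1 = 51 − 3 − 1 = 47.
t* = t_{0.01, 47} = 2.408345.
Margin = t* × SE = 2.408345 × 1.2324 = 2.968044.
CI: 2.7454 ± 2.968044 → (-0.2226, 5.7134).

(-0.2226, 5.7134)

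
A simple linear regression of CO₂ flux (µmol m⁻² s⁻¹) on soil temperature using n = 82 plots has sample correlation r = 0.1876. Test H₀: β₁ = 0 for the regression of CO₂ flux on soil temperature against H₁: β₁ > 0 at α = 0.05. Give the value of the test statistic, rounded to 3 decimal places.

t = 1.708

t = r·√(n − 2)/√(1 − r²) = 0.1876·√80/√0.964806 = 1.708.
df = n − 2 = 80.
One-sided p ≈ 0.0457, which is < 0.05, so reject H₀.
There is evidence of a linear association between soil temperature and CO₂ flux.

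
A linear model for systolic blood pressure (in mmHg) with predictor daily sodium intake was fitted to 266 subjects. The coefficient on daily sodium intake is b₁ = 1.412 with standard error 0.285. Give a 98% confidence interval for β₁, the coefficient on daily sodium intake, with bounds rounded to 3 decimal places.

df = n − 2 = 266 − 2 = 264.
t* = t_{0.01, 264} = 2.340556.
Margin = t* × SE = 2.340556 × 0.285 = 0.66706.
CI: 1.412 ± 0.66706 → (0.745, 2.079).
With 98% confidence, each one-unit increase in daily sodium intake is associated with a change of between 0.745 and 2.079 mmHg in systolic blood pressure.

(0.745, 2.079)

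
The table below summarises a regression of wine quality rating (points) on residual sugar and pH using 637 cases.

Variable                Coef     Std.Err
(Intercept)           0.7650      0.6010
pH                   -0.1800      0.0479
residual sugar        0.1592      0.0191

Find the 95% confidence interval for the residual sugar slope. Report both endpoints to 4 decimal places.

(0.1217, 0.1967)

Read off: b = 0.1592, SE = 0.0191 for residual sugar.
df = n − k − 1 = 637 − 2 − 1 = 634.
t* = t_{0.025, 634} = 1.963713.
Margin = t* × SE = 1.963713 × 0.0191 = 0.037507.
CI: 0.1592 ± 0.037507 → (0.1217, 0.1967).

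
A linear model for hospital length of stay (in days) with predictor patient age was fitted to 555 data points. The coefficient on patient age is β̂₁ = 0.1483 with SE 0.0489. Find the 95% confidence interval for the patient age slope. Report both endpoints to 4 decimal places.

df = n − 2 = 555 − 2 = 553.
t* = t_{0.025, 553} = 1.964263.
Margin = t* × SE = 1.964263 × 0.0489 = 0.096052.
CI: 0.1483 ± 0.096052 → (0.0522, 0.2444).
With 95% confidence, each one-unit increase in patient age is associated with a change of between 0.0522 and 0.2444 days in hospital length of stay.

(0.0522, 0.2444)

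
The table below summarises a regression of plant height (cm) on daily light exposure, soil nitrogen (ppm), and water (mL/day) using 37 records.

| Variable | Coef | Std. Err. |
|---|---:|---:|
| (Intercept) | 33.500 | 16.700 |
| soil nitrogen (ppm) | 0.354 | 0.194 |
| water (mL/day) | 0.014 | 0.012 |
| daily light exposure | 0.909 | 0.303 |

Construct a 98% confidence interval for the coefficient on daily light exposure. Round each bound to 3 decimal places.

(0.168, 1.650)

Read off: b = 0.909, SE = 0.303 for daily light exposure.
df = n − k − 1 = 37 − 3 − 1 = 33.
t* = t_{0.01, 33} = 2.444794.
Margin = t* × SE = 2.444794 × 0.303 = 0.74077.
CI: 0.909 ± 0.74077 → (0.168, 1.650).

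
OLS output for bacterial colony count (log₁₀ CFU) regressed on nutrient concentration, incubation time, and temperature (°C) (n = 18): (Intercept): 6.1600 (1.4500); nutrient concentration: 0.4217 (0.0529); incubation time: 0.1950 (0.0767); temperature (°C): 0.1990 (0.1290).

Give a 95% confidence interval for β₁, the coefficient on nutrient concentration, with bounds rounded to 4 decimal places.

(0.3082, 0.5352)

Read off: b = 0.4217, SE = 0.0529 for nutrient concentration.
df = n − k − 1 = 18 − 3 − 1 = 14.
t* = t_{0.025, 14} = 2.144787.
Margin = t* × SE = 2.144787 × 0.0529 = 0.113459.
CI: 0.4217 ± 0.113459 → (0.3082, 0.5352).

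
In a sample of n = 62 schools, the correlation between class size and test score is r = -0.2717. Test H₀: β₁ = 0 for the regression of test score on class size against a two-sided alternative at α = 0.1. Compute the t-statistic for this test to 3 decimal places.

t = -2.187

t = r·√(n − 2)/√(1 − r²) = -0.2717·√60/√0.926179 = -2.187.
df = n − 2 = 60.
Two-sided p ≈ 0.0327, which is < 0.1, so reject H₀.
There is evidence of a linear association between class size and test score.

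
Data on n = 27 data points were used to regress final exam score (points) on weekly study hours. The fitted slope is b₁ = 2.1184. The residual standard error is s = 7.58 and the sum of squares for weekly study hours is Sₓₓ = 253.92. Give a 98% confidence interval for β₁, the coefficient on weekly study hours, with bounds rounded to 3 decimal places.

(0.936, 3.301)

SE(b₁) = s/√Sₓₓ = 7.58/√253.92 = 0.475686.
df = n − 2 = 25.
t* = t_{0.01, 25} = 2.485107.
Margin = t* × SE = 2.485107 × 0.475686 = 1.18213.
CI: 2.1184 ± 1.18213 → (0.936, 3.301).
With 98% confidence, each one-unit increase in weekly study hours is associated with a change of between 0.936 and 3.301 points in final exam score.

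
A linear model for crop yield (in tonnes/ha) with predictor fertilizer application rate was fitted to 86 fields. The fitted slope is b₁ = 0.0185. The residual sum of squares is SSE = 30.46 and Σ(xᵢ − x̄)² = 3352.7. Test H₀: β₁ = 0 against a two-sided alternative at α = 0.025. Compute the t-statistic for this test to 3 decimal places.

MSE = SSE/(n − 2) = 30.46/84 = 0.362619.
SE(b₁) = √(MSE/Sₓₓ) = √(0.362619/3352.7) = 0.0103999.
t = 0.0185 / 0.0103999 = 1.779.
df = n − 2 = 84.
Two-sided p ≈ 0.0789, which is ≥ 0.025, so fail to reject H₀.
The data do not give significant evidence of an association between fertilizer application rate and crop yield.

t = 1.779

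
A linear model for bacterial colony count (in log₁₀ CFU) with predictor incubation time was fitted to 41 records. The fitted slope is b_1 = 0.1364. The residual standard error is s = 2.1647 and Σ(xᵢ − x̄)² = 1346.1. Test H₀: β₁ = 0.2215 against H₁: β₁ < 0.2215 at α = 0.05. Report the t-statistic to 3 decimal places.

SE(b_1) = s/√Sₓₓ = 2.1647/√1346.1 = 0.059001.
t = (0.1364 − 0.2215) / 0.059001 = -1.442.
df = n − 2 = 39.
One-sided p ≈ 0.0786, which is ≥ 0.05, so fail to reject H₀.
The data do not give significant evidence that the true slope on incubation time is below 0.2215 log₁₀ CFU per unit.

t = -1.442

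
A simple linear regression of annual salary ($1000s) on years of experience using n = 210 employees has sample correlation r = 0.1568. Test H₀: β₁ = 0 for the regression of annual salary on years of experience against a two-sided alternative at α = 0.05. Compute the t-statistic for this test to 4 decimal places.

t = r·√(n − 2)/√(1 − r²) = 0.1568·√208/√0.975414 = 2.2897.
df = n − 2 = 208.
Two-sided p ≈ 0.0230, which is < 0.05, so reject H₀.
There is evidence of a linear association between years of experience and annual salary.

t = 2.2897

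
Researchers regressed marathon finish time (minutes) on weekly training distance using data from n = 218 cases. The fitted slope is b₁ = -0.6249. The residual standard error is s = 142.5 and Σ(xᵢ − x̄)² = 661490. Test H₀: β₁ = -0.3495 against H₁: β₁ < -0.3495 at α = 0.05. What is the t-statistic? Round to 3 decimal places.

t = -1.572

SE(b₁) = s/√Sₓₓ = 142.5/√661490 = 0.175208.
t = (-0.6249 − (-0.3495)) / 0.175208 = -1.572.
df = n − 2 = 216.
One-sided p ≈ 0.0587, which is ≥ 0.05, so fail to reject H₀.
The data do not give significant evidence that the true slope on weekly training distance is below -0.3495 minutes per unit.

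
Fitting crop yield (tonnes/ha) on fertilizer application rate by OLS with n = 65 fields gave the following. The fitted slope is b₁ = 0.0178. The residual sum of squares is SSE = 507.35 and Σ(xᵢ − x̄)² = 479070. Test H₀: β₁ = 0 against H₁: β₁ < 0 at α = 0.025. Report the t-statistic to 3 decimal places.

MSE = SSE/(n − 2) = 507.35/63 = 8.05317.
SE(b₁) = √(MSE/Sₓₓ) = √(8.05317/479070) = 0.0041.
t = 0.0178 / 0.0041 = 4.341.
df = n − 2 = 63.
One-sided p ≈ 1.0000, which is ≥ 0.025, so fail to reject H₀.
The data do not give significant evidence that the true slope on fertilizer application rate is negative.

t = 4.341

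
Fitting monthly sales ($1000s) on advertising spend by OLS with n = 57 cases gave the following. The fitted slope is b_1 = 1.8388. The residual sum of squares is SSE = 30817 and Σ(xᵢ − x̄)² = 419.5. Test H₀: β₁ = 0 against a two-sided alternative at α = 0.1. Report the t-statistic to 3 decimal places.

t = 1.591

MSE = SSE/(n − 2) = 30817/55 = 560.309.
SE(b_1) = √(MSE/Sₓₓ) = √(560.309/419.5) = 1.15571.
t = 1.8388 / 1.15571 = 1.591.
df = n − 2 = 55.
Two-sided p ≈ 0.1173, which is ≥ 0.1, so fail to reject H₀.
The data do not give significant evidence of an association between advertising spend and monthly sales.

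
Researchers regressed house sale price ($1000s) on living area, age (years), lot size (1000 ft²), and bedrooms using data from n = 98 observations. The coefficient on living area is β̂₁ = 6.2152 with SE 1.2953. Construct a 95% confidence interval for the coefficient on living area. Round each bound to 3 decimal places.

(3.643, 8.787)

df = n − k − 1 = 98 − 4 − 1 = 93.
t* = t_{0.025, 93} = 1.985802.
Margin = t* × SE = 1.985802 × 1.2953 = 2.57221.
CI: 6.2152 ± 2.57221 → (3.643, 8.787).
With 95% confidence, each one-unit increase in living area is associated with a change of between 3.643 and 8.787 $1000s in house sale price, holding the other predictors fixed.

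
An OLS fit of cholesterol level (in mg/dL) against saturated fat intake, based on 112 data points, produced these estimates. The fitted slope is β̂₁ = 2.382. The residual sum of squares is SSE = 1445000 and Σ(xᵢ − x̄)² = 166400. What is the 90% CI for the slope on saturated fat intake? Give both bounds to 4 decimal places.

MSE = SSE/(n − 2) = 1445000/110 = 13136.4.
SE(β̂₁) = √(MSE/Sₓₓ) = √(13136.4/166400) = 0.280971.
df = n − 2 = 110.
t* = t_{0.05, 110} = 1.658824.
Margin = t* × SE = 1.658824 × 0.280971 = 0.466081.
CI: 2.382 ± 0.466081 → (1.9159, 2.8481).
With 90% confidence, each one-unit increase in saturated fat intake is associated with a change of between 1.9159 and 2.8481 mg/dL in cholesterol level.

(1.9159, 2.8481)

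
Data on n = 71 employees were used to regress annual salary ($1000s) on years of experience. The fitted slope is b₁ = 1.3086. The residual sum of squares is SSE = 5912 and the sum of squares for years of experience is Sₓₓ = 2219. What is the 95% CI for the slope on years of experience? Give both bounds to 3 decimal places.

MSE = SSE/(n − 2) = 5912/69 = 85.6812.
SE(b₁) = √(MSE/Sₓₓ) = √(85.6812/2219) = 0.196501.
df = n − 2 = 69.
t* = t_{0.025, 69} = 1.994945.
Margin = t* × SE = 1.994945 × 0.196501 = 0.39201.
CI: 1.3086 ± 0.39201 → (0.917, 1.701).
With 95% confidence, each one-unit increase in years of experience is associated with a change of between 0.917 and 1.701 $1000s in annual salary.

(0.917, 1.701)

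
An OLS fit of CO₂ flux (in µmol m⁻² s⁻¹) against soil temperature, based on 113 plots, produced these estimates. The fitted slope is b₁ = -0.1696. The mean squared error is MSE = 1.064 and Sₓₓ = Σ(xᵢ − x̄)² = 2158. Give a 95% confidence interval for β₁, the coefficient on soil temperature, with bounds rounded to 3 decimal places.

(-0.214, -0.126)

SE(b₁) = √(MSE/Sₓₓ) = √(1.064/2158) = 0.0222047.
df = n − 2 = 111.
t* = t_{0.025, 111} = 1.981567.
Margin = t* × SE = 1.981567 × 0.0222047 = 0.04400.
CI: -0.1696 ± 0.04400 → (-0.214, -0.126).
With 95% confidence, each one-unit increase in soil temperature is associated with a change of between -0.214 and -0.126 µmol m⁻² s⁻¹ in CO₂ flux.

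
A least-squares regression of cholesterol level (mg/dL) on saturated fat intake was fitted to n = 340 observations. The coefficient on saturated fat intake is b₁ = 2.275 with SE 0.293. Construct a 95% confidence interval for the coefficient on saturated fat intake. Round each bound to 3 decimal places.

(1.699, 2.851)

df = n − 2 = 340 − 2 = 338.
t* = t_{0.025, 338} = 1.967007.
Margin = t* × SE = 1.967007 × 0.293 = 0.57633.
CI: 2.275 ± 0.57633 → (1.699, 2.851).
With 95% confidence, each one-unit increase in saturated fat intake is associated with a change of between 1.699 and 2.851 mg/dL in cholesterol level.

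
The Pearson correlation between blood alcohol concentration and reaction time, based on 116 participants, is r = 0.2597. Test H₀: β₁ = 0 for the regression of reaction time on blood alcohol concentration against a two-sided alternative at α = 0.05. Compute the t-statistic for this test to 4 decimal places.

t = 2.8714

t = r·√(n − 2)/√(1 − r²) = 0.2597·√114/√0.932556 = 2.8714.
df = n − 2 = 114.
Two-sided p ≈ 0.0049, which is < 0.05, so reject H₀.
There is evidence of a linear association between blood alcohol concentration and reaction time.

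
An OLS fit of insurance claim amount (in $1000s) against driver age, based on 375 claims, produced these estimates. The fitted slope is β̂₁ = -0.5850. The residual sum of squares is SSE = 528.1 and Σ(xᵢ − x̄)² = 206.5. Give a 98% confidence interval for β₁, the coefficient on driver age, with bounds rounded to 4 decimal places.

MSE = SSE/(n − 2) = 528.1/373 = 1.41582.
SE(β̂₁) = √(MSE/Sₓₓ) = √(1.41582/206.5) = 0.0828025.
df = n − 2 = 373.
t* = t_{0.01, 373} = 2.336387.
Margin = t* × SE = 2.336387 × 0.0828025 = 0.193459.
CI: -0.5850 ± 0.193459 → (-0.7785, -0.3915).
With 98% confidence, each one-unit increase in driver age is associated with a change of between -0.7785 and -0.3915 $1000s in insurance claim amount.

(-0.7785, -0.3915)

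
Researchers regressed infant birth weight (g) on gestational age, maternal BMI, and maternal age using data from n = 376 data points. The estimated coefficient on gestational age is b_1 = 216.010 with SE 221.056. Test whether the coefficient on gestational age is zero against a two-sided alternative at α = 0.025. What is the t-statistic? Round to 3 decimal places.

H₀: β₁ = 0 vs H₁: β₁ ≠ 0.
t = (b_1 − β₁⁰)/SE = 216.010 / 221.056 = 0.977.
df = n − k − 1 = 376 − 3 − 1 = 372.
Two-sided p ≈ 0.3291, which is ≥ 0.025, so fail to reject H₀.
The data do not give significant evidence of an association between gestational age and infant birth weight, after adjusting for the other predictors.

t = 0.977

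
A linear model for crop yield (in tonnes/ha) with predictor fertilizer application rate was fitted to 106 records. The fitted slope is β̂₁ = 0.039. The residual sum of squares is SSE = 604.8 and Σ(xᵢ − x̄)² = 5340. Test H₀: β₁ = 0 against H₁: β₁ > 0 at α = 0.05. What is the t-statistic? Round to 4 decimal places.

t = 1.1818

MSE = SSE/(n − 2) = 604.8/104 = 5.81538.
SE(β̂₁) = √(MSE/Sₓₓ) = √(5.81538/5340) = 0.0330004.
t = 0.039 / 0.0330004 = 1.1818.
df = n − 2 = 104.
One-sided p ≈ 0.1200, which is ≥ 0.05, so fail to reject H₀.
The data do not give significant evidence that the true slope on fertilizer application rate is positive.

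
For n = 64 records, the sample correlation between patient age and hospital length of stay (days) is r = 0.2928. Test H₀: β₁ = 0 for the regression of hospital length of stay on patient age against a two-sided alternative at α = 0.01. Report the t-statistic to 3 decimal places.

t = 2.411

t = r·√(n − 2)/√(1 − r²) = 0.2928·√62/√0.914268 = 2.411.
df = n − 2 = 62.
Two-sided p ≈ 0.0189, which is ≥ 0.01, so fail to reject H₀.
The data do not give significant evidence of a linear association between patient age and hospital length of stay.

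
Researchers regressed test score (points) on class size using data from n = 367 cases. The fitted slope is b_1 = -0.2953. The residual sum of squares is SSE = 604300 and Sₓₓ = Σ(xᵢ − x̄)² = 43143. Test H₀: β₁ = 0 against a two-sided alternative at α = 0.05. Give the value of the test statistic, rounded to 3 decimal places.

t = -1.507

MSE = SSE/(n − 2) = 604300/365 = 1655.62.
SE(b_1) = √(MSE/Sₓₓ) = √(1655.62/43143) = 0.195896.
t = -0.2953 / 0.195896 = -1.507.
df = n − 2 = 365.
Two-sided p ≈ 0.1326, which is ≥ 0.05, so fail to reject H₀.
The data do not give significant evidence of an association between class size and test score.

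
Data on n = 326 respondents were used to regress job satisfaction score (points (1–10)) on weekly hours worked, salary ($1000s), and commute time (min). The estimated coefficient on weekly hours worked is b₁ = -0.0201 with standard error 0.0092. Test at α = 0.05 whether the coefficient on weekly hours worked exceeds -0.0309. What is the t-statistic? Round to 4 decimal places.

H₀: β₁ = -0.0309 vs H₁: β₁ > -0.0309.
t = (b₁ − β₁⁰)/SE = (-0.0201 − (-0.0309)) / 0.0092 = 1.1739.
df = n − k − 1 = 326 − 3 − 1 = 322.
One-sided p ≈ 0.1206, which is ≥ 0.05, so fail to reject H₀.
The data do not give significant evidence that the true slope on weekly hours worked exceeds -0.0309 points (1–10) per unit, holding the other predictors fixed.

t = 1.1739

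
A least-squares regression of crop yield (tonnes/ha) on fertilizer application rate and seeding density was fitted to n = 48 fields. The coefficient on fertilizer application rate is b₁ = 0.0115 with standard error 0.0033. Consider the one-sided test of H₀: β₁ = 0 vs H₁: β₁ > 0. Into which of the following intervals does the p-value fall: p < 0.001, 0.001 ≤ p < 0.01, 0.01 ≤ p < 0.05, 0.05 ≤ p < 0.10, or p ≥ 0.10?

p < 0.001

t = 0.0115 / 0.0033 = 3.485.
df = n − k − 1 = 48 − 2 − 1 = 45.
One-sided p = P(T_{45} > t) ≈ 0.0006.
So p < 0.001.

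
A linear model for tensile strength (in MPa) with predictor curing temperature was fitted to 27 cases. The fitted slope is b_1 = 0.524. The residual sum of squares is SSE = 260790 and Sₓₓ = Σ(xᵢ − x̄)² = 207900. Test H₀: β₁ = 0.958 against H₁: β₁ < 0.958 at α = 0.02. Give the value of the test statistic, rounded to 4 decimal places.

t = -1.9375

MSE = SSE/(n − 2) = 260790/25 = 10431.6.
SE(b_1) = √(MSE/Sₓₓ) = √(10431.6/207900) = 0.224.
t = (0.524 − 0.958) / 0.224 = -1.9375.
df = n − 2 = 25.
One-sided p ≈ 0.0320, which is ≥ 0.02, so fail to reject H₀.
The data do not give significant evidence that the true slope on curing temperature is below 0.958 MPa per unit.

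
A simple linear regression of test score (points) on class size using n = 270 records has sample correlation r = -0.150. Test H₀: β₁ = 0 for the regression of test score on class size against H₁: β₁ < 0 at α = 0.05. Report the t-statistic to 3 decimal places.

t = -2.484

t = r·√(n − 2)/√(1 − r²) = -0.150·√268/√0.9775 = -2.484.
df = n − 2 = 268.
One-sided p ≈ 0.0068, which is < 0.05, so reject H₀.
There is evidence of a linear association between class size and test score.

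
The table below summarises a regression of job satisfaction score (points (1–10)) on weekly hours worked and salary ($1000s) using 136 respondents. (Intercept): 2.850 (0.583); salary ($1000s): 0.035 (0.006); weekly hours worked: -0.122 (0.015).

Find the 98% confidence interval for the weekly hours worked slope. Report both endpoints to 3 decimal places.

Read off: b = -0.122, SE = 0.015 for weekly hours worked.
df = n − k − 1 = 136 − 2 − 1 = 133.
t* = t_{0.01, 133} = 2.354712.
Margin = t* × SE = 2.354712 × 0.015 = 0.03532.
CI: -0.122 ± 0.03532 → (-0.157, -0.087).

(-0.157, -0.087)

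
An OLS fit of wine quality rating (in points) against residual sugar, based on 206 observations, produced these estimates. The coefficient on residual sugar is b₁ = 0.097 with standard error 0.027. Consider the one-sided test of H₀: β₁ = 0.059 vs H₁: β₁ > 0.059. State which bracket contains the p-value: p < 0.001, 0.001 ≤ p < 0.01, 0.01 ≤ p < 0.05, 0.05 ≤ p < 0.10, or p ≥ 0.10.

0.05 ≤ p < 0.10

t = (0.097 − 0.059) / 0.027 = 1.407.
df = n − 2 = 206 − 2 = 204.
One-sided p = P(T_{204} > t) ≈ 0.0804.
So 0.05 ≤ p < 0.10.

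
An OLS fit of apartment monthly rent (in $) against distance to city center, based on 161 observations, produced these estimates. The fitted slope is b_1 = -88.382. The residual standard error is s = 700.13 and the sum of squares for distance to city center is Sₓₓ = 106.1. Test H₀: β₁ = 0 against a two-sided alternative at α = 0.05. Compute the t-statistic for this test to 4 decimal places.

SE(b_1) = s/√Sₓₓ = 700.13/√106.1 = 67.9706.
t = -88.382 / 67.9706 = -1.3003.
df = n − 2 = 159.
Two-sided p ≈ 0.1954, which is ≥ 0.05, so fail to reject H₀.
The data do not give significant evidence of an association between distance to city center and apartment monthly rent.

t = -1.3003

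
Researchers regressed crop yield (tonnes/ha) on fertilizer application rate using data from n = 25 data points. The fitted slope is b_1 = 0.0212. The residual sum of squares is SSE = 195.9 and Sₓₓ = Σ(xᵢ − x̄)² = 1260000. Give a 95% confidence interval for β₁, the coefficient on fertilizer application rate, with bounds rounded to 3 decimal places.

MSE = SSE/(n − 2) = 195.9/23 = 8.51739.
SE(b_1) = √(MSE/Sₓₓ) = √(8.51739/1260000) = 0.00259997.
df = n − 2 = 23.
t* = t_{0.025, 23} = 2.068658.
Margin = t* × SE = 2.068658 × 0.00259997 = 0.00538.
CI: 0.0212 ± 0.00538 → (0.016, 0.027).
With 95% confidence, each one-unit increase in fertilizer application rate is associated with a change of between 0.016 and 0.027 tonnes/ha in crop yield.

(0.016, 0.027)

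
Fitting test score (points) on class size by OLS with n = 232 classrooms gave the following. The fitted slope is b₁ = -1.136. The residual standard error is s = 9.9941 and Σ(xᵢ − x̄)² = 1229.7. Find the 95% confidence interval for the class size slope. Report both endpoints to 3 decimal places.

SE(b₁) = s/√Sₓₓ = 9.9941/√1229.7 = 0.285.
df = n − 2 = 230.
t* = t_{0.025, 230} = 1.970332.
Margin = t* × SE = 1.970332 × 0.285 = 0.56154.
CI: -1.136 ± 0.56154 → (-1.698, -0.574).
With 95% confidence, each one-unit increase in class size is associated with a change of between -1.698 and -0.574 points in test score.

(-1.698, -0.574)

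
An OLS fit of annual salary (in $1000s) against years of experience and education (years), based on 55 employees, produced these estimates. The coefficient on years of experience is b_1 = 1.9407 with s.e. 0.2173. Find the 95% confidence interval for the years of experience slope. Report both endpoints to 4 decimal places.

(1.5047, 2.3767)

df = n − k − 1 = 55 − 2 − 1 = 52.
t* = t_{0.025, 52} = 2.006647.
Margin = t* × SE = 2.006647 × 0.2173 = 0.436044.
CI: 1.9407 ± 0.436044 → (1.5047, 2.3767).
With 95% confidence, each one-unit increase in years of experience is associated with a change of between 1.5047 and 2.3767 $1000s in annual salary, holding the other predictors fixed.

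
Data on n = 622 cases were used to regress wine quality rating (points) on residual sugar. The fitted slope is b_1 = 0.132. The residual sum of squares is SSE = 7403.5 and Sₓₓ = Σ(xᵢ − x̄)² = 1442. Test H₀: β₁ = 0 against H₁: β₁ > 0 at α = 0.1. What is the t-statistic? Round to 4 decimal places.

MSE = SSE/(n − 2) = 7403.5/620 = 11.9411.
SE(b_1) = √(MSE/Sₓₓ) = √(11.9411/1442) = 0.0909997.
t = 0.132 / 0.0909997 = 1.4506.
df = n − 2 = 620.
One-sided p ≈ 0.0737, which is < 0.1, so reject H₀.
There is evidence that the true slope on residual sugar is positive.

t = 1.4506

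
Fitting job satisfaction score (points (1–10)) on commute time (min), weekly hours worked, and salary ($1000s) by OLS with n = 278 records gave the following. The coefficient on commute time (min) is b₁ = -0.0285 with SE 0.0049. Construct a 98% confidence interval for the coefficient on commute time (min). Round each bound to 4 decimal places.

df = n − k − 1 = 278 − 3 − 1 = 274.
t* = t_{0.01, 274} = 2.340034.
Margin = t* × SE = 2.340034 × 0.0049 = 0.011466.
CI: -0.0285 ± 0.011466 → (-0.0400, -0.0170).
With 98% confidence, each one-unit increase in commute time (min) is associated with a change of between -0.0400 and -0.0170 points (1–10) in job satisfaction score, holding the other predictors fixed.

(-0.0400, -0.0170)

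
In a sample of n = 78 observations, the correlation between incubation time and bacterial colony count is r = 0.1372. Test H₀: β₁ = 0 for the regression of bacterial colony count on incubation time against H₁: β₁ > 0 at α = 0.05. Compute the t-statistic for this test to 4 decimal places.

t = r·√(n − 2)/√(1 − r²) = 0.1372·√76/√0.981176 = 1.2075.
df = n − 2 = 76.
One-sided p ≈ 0.1155, which is ≥ 0.05, so fail to reject H₀.
The data do not give significant evidence of a linear association between incubation time and bacterial colony count.

t = 1.2075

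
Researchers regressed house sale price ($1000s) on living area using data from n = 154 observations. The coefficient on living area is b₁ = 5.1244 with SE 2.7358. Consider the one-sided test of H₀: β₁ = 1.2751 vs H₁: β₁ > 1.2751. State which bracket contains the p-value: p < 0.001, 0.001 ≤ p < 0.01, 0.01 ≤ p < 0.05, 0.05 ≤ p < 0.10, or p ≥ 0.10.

0.05 ≤ p < 0.10

t = (5.1244 − 1.2751) / 2.7358 = 1.407.
df = n − 2 = 154 − 2 = 152.
One-sided p = P(T_{152} > t) ≈ 0.0807.
So 0.05 ≤ p < 0.10.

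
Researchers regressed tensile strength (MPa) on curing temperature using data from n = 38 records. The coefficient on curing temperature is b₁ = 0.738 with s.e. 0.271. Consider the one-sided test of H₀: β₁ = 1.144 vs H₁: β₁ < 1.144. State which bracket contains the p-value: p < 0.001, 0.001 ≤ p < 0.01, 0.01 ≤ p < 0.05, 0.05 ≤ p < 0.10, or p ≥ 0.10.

t = (0.738 − 1.144) / 0.271 = -1.498.
df = n − 2 = 38 − 2 = 36.
One-sided p = P(T_{36} < t) ≈ 0.0714.
So 0.05 ≤ p < 0.10.

0.05 ≤ p < 0.10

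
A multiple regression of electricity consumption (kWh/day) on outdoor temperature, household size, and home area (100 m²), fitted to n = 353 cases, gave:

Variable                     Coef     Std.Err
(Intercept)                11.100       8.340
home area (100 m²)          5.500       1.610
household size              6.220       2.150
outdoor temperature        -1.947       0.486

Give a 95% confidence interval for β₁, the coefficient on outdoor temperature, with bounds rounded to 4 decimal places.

Read off: b = -1.947, SE = 0.486 for outdoor temperature.
df = n − k − 1 = 353 − 3 − 1 = 349.
t* = t_{0.025, 349} = 1.966785.
Margin = t* × SE = 1.966785 × 0.486 = 0.955857.
CI: -1.947 ± 0.955857 → (-2.9029, -0.9911).

(-2.9029, -0.9911)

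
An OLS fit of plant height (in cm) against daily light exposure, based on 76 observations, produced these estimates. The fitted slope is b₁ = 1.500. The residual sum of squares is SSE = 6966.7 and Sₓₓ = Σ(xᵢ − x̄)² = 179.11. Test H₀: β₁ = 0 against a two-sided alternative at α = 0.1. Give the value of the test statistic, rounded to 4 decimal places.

MSE = SSE/(n − 2) = 6966.7/74 = 94.1446.
SE(b₁) = √(MSE/Sₓₓ) = √(94.1446/179.11) = 0.725.
t = 1.500 / 0.725 = 2.0690.
df = n − 2 = 74.
Two-sided p ≈ 0.0420, which is < 0.1, so reject H₀.
There is evidence that daily light exposure is associated with plant height.

t = 2.0690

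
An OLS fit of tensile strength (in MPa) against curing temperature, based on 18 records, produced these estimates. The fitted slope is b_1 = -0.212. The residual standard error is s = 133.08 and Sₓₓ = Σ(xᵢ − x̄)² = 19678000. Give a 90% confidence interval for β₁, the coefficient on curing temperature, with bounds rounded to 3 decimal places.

(-0.264, -0.160)

SE(b_1) = s/√Sₓₓ = 133.08/√19678000 = 0.0300001.
df = n − 2 = 16.
t* = t_{0.05, 16} = 1.745884.
Margin = t* × SE = 1.745884 × 0.0300001 = 0.05238.
CI: -0.212 ± 0.05238 → (-0.264, -0.160).
With 90% confidence, each one-unit increase in curing temperature is associated with a change of between -0.264 and -0.160 MPa in tensile strength.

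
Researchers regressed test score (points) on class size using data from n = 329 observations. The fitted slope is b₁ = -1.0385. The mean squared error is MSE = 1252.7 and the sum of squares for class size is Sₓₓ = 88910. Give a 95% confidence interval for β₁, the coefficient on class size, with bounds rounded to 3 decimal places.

SE(b₁) = √(MSE/Sₓₓ) = √(1252.7/88910) = 0.118699.
df = n − 2 = 327.
t* = t_{0.025, 327} = 1.967245.
Margin = t* × SE = 1.967245 × 0.118699 = 0.23351.
CI: -1.0385 ± 0.23351 → (-1.272, -0.805).
With 95% confidence, each one-unit increase in class size is associated with a change of between -1.272 and -0.805 points in test score.

(-1.272, -0.805)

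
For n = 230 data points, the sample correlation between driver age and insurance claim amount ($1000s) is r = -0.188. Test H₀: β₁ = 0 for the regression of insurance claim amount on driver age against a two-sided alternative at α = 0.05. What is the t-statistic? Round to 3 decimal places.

t = r·√(n − 2)/√(1 − r²) = -0.188·√228/√0.964656 = -2.890.
df = n − 2 = 228.
Two-sided p ≈ 0.0042, which is < 0.05, so reject H₀.
There is evidence of a linear association between driver age and insurance claim amount.

t = -2.890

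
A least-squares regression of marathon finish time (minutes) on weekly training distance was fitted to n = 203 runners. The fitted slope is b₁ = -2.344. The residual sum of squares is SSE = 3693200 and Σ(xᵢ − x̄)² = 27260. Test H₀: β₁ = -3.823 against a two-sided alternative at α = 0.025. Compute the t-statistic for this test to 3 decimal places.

t = 1.801

MSE = SSE/(n − 2) = 3693200/201 = 18374.1.
SE(b₁) = √(MSE/Sₓₓ) = √(18374.1/27260) = 0.820995.
t = (-2.344 − (-3.823)) / 0.820995 = 1.801.
df = n − 2 = 201.
Two-sided p ≈ 0.0731, which is ≥ 0.025, so fail to reject H₀.
The data are consistent with a true slope of -3.823 minutes per unit of weekly training distance.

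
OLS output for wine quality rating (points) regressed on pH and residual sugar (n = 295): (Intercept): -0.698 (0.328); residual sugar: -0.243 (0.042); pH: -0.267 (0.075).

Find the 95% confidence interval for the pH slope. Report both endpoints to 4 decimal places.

Read off: b = -0.267, SE = 0.075 for pH.
df = n − k − 1 = 295 − 2 − 1 = 292.
t* = t_{0.025, 292} = 1.968121.
Margin = t* × SE = 1.968121 × 0.075 = 0.147609.
CI: -0.267 ± 0.147609 → (-0.4146, -0.1194).

(-0.4146, -0.1194)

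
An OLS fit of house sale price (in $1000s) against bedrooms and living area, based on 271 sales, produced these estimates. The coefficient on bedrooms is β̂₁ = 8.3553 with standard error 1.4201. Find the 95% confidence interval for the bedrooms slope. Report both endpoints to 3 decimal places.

df = n − k − 1 = 271 − 2 − 1 = 268.
t* = t_{0.025, 268} = 1.968855.
Margin = t* × SE = 1.968855 × 1.4201 = 2.79597.
CI: 8.3553 ± 2.79597 → (5.559, 11.151).
With 95% confidence, each one-unit increase in bedrooms is associated with a change of between 5.559 and 11.151 $1000s in house sale price, holding the other predictors fixed.

(5.559, 11.151)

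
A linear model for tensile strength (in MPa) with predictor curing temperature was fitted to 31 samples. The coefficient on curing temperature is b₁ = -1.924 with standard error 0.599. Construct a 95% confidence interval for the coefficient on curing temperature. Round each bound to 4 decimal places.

df = n − 2 = 31 − 2 = 29.
t* = t_{0.025, 29} = 2.04523.
Margin = t* × SE = 2.04523 × 0.599 = 1.225093.
CI: -1.924 ± 1.225093 → (-3.1491, -0.6989).
With 95% confidence, each one-unit increase in curing temperature is associated with a change of between -3.1491 and -0.6989 MPa in tensile strength.

(-3.1491, -0.6989)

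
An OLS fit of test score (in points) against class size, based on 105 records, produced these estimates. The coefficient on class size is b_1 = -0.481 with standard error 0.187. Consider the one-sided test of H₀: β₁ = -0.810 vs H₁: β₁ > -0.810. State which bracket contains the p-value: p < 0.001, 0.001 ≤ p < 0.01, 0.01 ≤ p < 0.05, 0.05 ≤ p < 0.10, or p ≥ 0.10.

t = (-0.481 − (-0.810)) / 0.187 = 1.759.
df = n − 2 = 105 − 2 = 103.
One-sided p = P(T_{103} > t) ≈ 0.0407.
So 0.01 ≤ p < 0.05.

0.01 ≤ p < 0.05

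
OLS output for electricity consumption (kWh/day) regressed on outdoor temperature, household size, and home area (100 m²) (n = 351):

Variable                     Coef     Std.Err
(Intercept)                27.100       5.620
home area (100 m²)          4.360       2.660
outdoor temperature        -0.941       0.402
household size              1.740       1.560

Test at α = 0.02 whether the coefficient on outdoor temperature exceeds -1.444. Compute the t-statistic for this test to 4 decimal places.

Read off: b = -0.941, SE = 0.402 for outdoor temperature.
H₀: β₁ = -1.444 vs H₁: β₁ > -1.444.
t = (-0.941 − (-1.444)) / 0.402 = 1.2512.
df = n − k − 1 = 351 − 3 − 1 = 347.
One-sided p ≈ 0.1058, which is ≥ 0.02, so fail to reject H₀.
The data do not give significant evidence that the true slope on outdoor temperature exceeds -1.444 kWh/day per unit, holding the other predictors fixed.

t = 1.2512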